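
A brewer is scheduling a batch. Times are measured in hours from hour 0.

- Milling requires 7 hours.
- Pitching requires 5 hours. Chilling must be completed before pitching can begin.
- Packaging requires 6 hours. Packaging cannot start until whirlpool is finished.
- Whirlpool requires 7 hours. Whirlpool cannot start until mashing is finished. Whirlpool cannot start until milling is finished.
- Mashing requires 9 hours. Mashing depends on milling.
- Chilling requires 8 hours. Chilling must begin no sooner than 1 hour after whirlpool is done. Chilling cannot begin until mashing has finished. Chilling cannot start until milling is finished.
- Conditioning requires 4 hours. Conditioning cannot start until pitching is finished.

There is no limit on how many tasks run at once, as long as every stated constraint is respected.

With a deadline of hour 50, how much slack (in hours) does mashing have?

9

Milling can start immediately at hour 0; it finishes at hour 7.
Mashing cannot begin until milling (finishes hour 7). It runs from hour 7 to 7 + 9 = hour 16.

Working backward from the deadline:
Conditioning must finish by hour 50; it takes 4 hours, so it must start by 50 − 4 = hour 46.
Pitching has to be done before conditioning (must start by hour 46). That means finishing by hour 46, i.e. starting by 46 − 5 = hour 41.
Chilling must finish before pitching (must start by hour 41). With an 8-hour duration, chilling must start by 41 − 8 = hour 33.
Nothing follows packaging; the deadline of hour 50 is its only limit. It must start by 50 − 6 = hour 44.
Whirlpool has several dependents: chilling (must start by hour 33, minus 1-hour gap → hour 32); packaging (must start by hour 44). The earliest of those limits is hour 32, so whirlpool must start by 32 − 7 = hour 25.
For mashing: whirlpool (must start by hour 25); chilling (must start by hour 33). The most restrictive is hour 25; with a 9-hour duration, mashing must start by hour 16.
So mashing can start as early as hour 7 and as late as hour 16, giving 16 − 7 = 9 hours of slack.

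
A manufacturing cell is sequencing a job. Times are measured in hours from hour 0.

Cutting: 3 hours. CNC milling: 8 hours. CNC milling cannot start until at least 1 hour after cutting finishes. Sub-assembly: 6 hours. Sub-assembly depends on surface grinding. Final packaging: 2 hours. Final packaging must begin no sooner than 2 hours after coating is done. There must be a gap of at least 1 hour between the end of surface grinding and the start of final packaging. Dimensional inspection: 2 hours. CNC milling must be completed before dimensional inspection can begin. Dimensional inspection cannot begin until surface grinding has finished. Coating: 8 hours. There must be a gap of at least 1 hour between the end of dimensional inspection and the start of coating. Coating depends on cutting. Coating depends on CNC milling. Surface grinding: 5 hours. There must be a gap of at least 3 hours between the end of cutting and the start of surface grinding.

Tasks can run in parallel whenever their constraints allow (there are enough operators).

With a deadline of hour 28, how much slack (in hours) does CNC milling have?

Cutting can start immediately at hour 0; it finishes at hour 3.
CNC milling waits on cutting (finishes hour 3, plus 1-hour gap → hour 4), so it starts at hour 4 and finishes at 4 + 8 = hour 12.

Working backward from the deadline:
Final packaging must finish by hour 28; it takes 2 hours, so it must start by 28 − 2 = hour 26.
Coating must finish before final packaging (must start by hour 26, minus 2-hour gap → hour 24). With an 8-hour duration, coating must start by 24 − 8 = hour 16.
Dimensional inspection feeds into coating (must start by hour 16, minus 1-hour gap → hour 15); so dimensional inspection must finish by hour 15 and therefore start by hour 13.
CNC milling feeds dimensional inspection (must start by hour 13); coating (must start by hour 16). Taking the minimum, CNC milling must finish by hour 13 and start by 13 − 8 = hour 5.
So CNC milling can start as early as hour 4 and as late as hour 5, giving 5 − 4 = 1 hour of slack.

1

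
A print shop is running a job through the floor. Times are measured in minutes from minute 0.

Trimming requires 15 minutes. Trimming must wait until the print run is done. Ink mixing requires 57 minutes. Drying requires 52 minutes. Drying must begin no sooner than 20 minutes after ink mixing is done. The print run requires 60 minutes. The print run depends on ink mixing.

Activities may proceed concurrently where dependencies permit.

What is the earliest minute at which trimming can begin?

117

Nothing blocks ink mixing, so it runs from minute 0 to minute 57.
After ink mixing (finishes minute 57), the print run can start at minute 57 and finishes at minute 117.
Trimming waits on the print run (finishes minute 117), so the earliest it can start is minute 117.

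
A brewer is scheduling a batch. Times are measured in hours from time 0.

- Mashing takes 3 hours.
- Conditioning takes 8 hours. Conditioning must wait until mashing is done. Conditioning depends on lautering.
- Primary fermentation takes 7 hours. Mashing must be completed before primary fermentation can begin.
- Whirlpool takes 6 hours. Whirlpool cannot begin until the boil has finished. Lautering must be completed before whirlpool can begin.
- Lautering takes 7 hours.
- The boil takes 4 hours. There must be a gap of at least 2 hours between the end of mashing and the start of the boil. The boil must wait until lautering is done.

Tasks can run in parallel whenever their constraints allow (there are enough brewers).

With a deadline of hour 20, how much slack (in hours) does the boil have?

Lautering has no prerequisites, so it starts at hour 0 and finishes at hour 7.
Nothing blocks mashing, so it runs from hour 0 to hour 3.
The boil has to wait for mashing (finishes hour 3, plus 2-hour gap → hour 5); lautering (finishes hour 7). The latest of these is hour 7, so the boil runs hour 7 to 7 + 4 = hour 11.

Working backward from the deadline:
To finish by hour 20, whirlpool (duration 6) must start no later than hour 14.
The boil feeds into whirlpool (must start by hour 14); so the boil must finish by hour 14 and therefore start by hour 10.
So the boil can start as early as hour 7 and as late as hour 10, giving 10 − 7 = 3 hours of slack.

3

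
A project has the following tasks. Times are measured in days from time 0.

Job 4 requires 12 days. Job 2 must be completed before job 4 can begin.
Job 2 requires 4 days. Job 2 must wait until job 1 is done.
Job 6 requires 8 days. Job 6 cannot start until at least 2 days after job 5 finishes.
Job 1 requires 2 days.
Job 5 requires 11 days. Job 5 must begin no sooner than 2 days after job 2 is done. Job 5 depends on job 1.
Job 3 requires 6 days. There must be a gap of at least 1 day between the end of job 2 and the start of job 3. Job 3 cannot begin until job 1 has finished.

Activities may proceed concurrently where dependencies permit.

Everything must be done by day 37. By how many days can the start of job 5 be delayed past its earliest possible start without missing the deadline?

Nothing blocks job 1, so it runs from day 0 to day 2.
After job 1 (finishes day 2), job 2 can start at day 2 and finishes at day 6.
Job 5 cannot start until job 2 (finishes day 6, plus 2-day gap → day 8); job 1 (finishes day 2). The controlling bound is day 8, so job 5 finishes at 8 + 11 = day 19.

Working backward from the deadline:
Nothing follows job 6; the deadline of day 37 is its only limit. It must start by 37 − 8 = day 29.
Job 5 must finish before job 6 (must start by day 29, minus 2-day gap → day 27). With an 11-day duration, job 5 must start by 27 − 11 = day 16.
So job 5 can start as early as day 8 and as late as day 16, giving 16 − 8 = 8 days of slack.

8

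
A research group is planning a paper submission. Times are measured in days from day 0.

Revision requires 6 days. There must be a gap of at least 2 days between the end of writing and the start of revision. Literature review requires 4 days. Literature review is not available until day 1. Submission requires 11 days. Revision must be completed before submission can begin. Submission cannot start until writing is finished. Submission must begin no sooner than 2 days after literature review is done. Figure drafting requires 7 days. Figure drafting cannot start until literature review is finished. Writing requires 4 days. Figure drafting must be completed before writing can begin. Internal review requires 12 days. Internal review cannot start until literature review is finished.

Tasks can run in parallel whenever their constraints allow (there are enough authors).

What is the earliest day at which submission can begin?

Literature review waits on its own release at day 1, so it starts at day 1 and finishes at 1 + 4 = day 5.
After literature review (finishes day 5), figure drafting can start at day 5 and finishes at day 12.
Writing waits on figure drafting (finishes day 12), so it starts at day 12 and finishes at 12 + 4 = day 16.
After writing (finishes day 16, plus 2-day gap → day 18), revision can start at day 18 and finishes at day 24.
Submission waits on revision (finishes day 24); writing (finishes day 16); literature review (finishes day 5, plus 2-day gap → day 7). The latest of these is day 24, which is the earliest submission can start.

24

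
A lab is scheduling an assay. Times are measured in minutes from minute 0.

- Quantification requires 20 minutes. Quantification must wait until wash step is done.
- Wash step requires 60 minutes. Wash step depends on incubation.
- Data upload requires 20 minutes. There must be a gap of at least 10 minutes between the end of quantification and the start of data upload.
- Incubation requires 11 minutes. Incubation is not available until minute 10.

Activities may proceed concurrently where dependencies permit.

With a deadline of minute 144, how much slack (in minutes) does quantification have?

13

After its own release at minute 10, incubation can start at minute 10 and finishes at minute 21.
Wash step waits on incubation (finishes minute 21), so it starts at minute 21 and finishes at 21 + 60 = minute 81.
After wash step (finishes minute 81), quantification can start at minute 81 and finishes at minute 101.

Working backward from the deadline:
Data upload must finish by minute 144; it takes 20 minutes, so it must start by 144 − 20 = minute 124.
Quantification must finish before data upload (must start by minute 124, minus 10-minute gap → minute 114). With a 20-minute duration, quantification must start by 114 − 20 = minute 94.
So quantification can start as early as minute 81 and as late as minute 94, giving 94 − 81 = 13 minutes of slack.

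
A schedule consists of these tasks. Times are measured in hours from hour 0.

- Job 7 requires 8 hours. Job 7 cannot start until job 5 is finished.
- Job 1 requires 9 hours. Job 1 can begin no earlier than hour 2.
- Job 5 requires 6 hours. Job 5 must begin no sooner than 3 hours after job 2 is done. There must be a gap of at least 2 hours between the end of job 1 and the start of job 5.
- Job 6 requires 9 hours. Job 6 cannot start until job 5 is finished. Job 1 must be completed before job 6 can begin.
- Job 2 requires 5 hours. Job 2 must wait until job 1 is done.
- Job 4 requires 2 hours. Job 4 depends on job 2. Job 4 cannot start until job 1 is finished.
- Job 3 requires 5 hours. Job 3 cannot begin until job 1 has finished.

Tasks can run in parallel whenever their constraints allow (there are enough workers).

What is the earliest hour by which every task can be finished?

34

Job 1 waits on its own release at hour 2, so it starts at hour 2 and finishes at 2 + 9 = hour 11.
After job 1 (finishes hour 11), job 3 can start at hour 11 and finishes at hour 16.
Job 2 waits on job 1 (finishes hour 11), so it starts at hour 11 and finishes at 11 + 5 = hour 16.
Job 5 cannot start until job 2 (finishes hour 16, plus 3-hour gap → hour 19); job 1 (finishes hour 11, plus 2-hour gap → hour 13). The controlling bound is hour 19, so job 5 finishes at 19 + 6 = hour 25.
After job 5 (finishes hour 25), job 7 can start at hour 25 and finishes at hour 33.
For job 6: job 5 (finishes hour 25); job 1 (finishes hour 11). Taking the maximum gives a start of hour 25, and it finishes at 25 + 9 = hour 34.
Job 4 cannot start until job 2 (finishes hour 16); job 1 (finishes hour 11). The controlling bound is hour 16, so job 4 finishes at 16 + 2 = hour 18.
All tasks are finished once the last one completes. Finish times: Job 1 at 11, Job 2 at 16, Job 3 at 16, Job 4 at 18, Job 5 at 25, Job 6 at 34, Job 7 at 33. The latest is hour 34.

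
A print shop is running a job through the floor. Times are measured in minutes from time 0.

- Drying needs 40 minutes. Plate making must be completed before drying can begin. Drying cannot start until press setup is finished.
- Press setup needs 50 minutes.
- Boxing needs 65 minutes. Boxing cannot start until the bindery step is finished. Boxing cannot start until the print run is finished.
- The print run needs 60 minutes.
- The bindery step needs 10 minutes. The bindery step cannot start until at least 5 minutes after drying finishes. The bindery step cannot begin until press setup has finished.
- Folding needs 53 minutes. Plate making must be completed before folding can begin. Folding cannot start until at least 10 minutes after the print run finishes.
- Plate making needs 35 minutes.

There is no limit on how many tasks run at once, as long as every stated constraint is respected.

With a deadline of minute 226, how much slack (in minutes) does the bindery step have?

Press setup can start immediately at minute 0; it finishes at minute 50.
Plate making has no prerequisites, so it starts at minute 0 and finishes at minute 35.
For drying: plate making (finishes minute 35); press setup (finishes minute 50). Taking the maximum gives a start of minute 50, and it finishes at 50 + 40 = minute 90.
For the bindery step: drying (finishes minute 90, plus 5-minute gap → minute 95); press setup (finishes minute 50). Taking the maximum gives a start of minute 95, and it finishes at 95 + 10 = minute 105.

Working backward from the deadline:
Nothing follows boxing; the deadline of minute 226 is its only limit. It must start by 226 − 65 = minute 161.
Since boxing (must start by minute 161) depends on it, the bindery step must finish by minute 161. Backing off its 10-minute duration gives a latest start of minute 151.
So the bindery step can start as early as minute 95 and as late as minute 151, giving 151 − 95 = 56 minutes of slack.

56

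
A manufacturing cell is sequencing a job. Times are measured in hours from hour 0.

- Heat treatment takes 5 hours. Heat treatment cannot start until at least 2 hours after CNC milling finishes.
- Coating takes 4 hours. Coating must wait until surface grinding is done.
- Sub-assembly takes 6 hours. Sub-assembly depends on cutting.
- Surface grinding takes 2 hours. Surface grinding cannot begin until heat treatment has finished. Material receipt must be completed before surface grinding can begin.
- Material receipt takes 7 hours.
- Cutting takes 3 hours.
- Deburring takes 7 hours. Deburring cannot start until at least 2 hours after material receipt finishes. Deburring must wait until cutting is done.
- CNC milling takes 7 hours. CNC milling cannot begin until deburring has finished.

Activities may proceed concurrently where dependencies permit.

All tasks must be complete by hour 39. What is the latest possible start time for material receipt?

Coating must finish by hour 39; it takes 4 hours, so it must start by 39 − 4 = hour 35.
Surface grinding feeds into coating (must start by hour 35); so surface grinding must finish by hour 35 and therefore start by hour 33.
Since surface grinding (must start by hour 33) depends on it, heat treatment must finish by hour 33. Backing off its 5-hour duration gives a latest start of hour 28.
CNC milling feeds into heat treatment (must start by hour 28, minus 2-hour gap → hour 26); so CNC milling must finish by hour 26 and therefore start by hour 19.
Deburring must finish before CNC milling (must start by hour 19). With a 7-hour duration, deburring must start by 19 − 7 = hour 12.
For material receipt: deburring (must start by hour 12, minus 2-hour gap → hour 10); surface grinding (must start by hour 33). The most restrictive is hour 10; with a 7-hour duration, material receipt must start by hour 3.

3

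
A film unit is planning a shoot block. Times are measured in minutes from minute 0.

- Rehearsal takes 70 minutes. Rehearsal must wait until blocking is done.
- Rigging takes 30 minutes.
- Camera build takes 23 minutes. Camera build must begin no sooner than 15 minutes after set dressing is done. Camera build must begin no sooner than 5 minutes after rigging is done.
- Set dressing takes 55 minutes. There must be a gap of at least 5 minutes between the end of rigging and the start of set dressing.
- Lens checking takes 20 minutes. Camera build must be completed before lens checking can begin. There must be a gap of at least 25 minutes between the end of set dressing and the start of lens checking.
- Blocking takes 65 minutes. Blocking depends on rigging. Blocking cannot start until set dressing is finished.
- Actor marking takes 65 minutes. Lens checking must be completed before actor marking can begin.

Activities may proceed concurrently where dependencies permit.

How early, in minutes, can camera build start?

105

Rigging can start immediately at minute 0; it finishes at minute 30.
Set dressing cannot begin until rigging (finishes minute 30, plus 5-minute gap → minute 35). It runs from minute 35 to 35 + 55 = minute 90.
Camera build waits on set dressing (finishes minute 90, plus 15-minute gap → minute 105); rigging (finishes minute 30, plus 5-minute gap → minute 35). The latest of these is minute 105, which is the earliest camera build can start.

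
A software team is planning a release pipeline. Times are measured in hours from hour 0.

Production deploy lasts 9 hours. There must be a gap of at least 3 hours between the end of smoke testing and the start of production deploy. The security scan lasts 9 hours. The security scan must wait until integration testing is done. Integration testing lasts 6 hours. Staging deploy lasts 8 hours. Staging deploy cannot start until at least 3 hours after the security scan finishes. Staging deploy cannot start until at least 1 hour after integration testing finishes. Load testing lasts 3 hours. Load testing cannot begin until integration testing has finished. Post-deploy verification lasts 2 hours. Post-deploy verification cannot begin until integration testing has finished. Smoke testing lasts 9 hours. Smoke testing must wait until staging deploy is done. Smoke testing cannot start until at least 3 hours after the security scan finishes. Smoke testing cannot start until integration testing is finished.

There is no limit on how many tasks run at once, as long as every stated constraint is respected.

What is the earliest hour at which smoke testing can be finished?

35

Nothing blocks integration testing, so it runs from hour 0 to hour 6.
After integration testing (finishes hour 6), the security scan can start at hour 6 and finishes at hour 15.
Staging deploy cannot start until the security scan (finishes hour 15, plus 3-hour gap → hour 18); integration testing (finishes hour 6, plus 1-hour gap → hour 7). The controlling bound is hour 18, so staging deploy finishes at 18 + 8 = hour 26.
Smoke testing needs all of staging deploy (finishes hour 26); the security scan (finishes hour 15, plus 3-hour gap → hour 18); integration testing (finishes hour 6). That puts its earliest start at hour 26; it finishes at 26 + 9 = hour 35.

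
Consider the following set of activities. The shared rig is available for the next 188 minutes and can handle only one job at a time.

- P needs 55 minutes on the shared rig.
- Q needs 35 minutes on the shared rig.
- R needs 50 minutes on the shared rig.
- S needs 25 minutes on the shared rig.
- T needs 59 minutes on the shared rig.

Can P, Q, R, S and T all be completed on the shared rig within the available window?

Running back to back, the jobs need 55 + 35 + 50 + 25 + 59 = 224 minutes on the shared rig.
Since 224 > 188, they cannot all fit.

No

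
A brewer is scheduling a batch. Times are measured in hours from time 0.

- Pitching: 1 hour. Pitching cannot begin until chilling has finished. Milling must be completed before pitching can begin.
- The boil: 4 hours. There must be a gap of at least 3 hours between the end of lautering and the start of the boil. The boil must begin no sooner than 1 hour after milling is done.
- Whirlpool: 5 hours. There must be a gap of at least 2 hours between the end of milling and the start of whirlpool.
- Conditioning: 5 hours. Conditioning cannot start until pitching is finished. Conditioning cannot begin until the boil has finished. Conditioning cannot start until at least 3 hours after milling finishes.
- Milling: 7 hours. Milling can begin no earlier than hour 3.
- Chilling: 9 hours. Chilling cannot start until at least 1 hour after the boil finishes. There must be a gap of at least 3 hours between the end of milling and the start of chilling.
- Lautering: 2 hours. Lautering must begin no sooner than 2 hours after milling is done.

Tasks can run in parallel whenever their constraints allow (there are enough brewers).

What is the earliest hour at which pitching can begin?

Milling waits on its own release at hour 3, so it starts at hour 3 and finishes at 3 + 7 = hour 10.
Lautering cannot begin until milling (finishes hour 10, plus 2-hour gap → hour 12). It runs from hour 12 to 12 + 2 = hour 14.
The boil has to wait for lautering (finishes hour 14, plus 3-hour gap → hour 17); milling (finishes hour 10, plus 1-hour gap → hour 11). The latest of these is hour 17, so the boil runs hour 17 to 17 + 4 = hour 21.
Chilling cannot start until the boil (finishes hour 21, plus 1-hour gap → hour 22); milling (finishes hour 10, plus 3-hour gap → hour 13). The controlling bound is hour 22, so chilling finishes at 22 + 9 = hour 31.
Pitching waits on chilling (finishes hour 31); milling (finishes hour 10). The latest of these is hour 31, which is the earliest pitching can start.

31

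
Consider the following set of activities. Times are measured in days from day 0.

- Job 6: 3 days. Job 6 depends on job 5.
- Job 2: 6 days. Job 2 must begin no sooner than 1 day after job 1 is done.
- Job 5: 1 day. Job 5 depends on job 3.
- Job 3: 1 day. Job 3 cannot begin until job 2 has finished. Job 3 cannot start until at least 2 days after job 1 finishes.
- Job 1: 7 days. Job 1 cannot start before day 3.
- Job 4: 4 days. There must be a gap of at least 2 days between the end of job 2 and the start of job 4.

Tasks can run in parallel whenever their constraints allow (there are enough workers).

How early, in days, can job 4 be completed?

23

Job 1 waits on its own release at day 3, so it starts at day 3 and finishes at 3 + 7 = day 10.
Job 2 cannot begin until job 1 (finishes day 10, plus 1-day gap → day 11). It runs from day 11 to 11 + 6 = day 17.
Job 4 cannot begin until job 2 (finishes day 17, plus 2-day gap → day 19). It runs from day 19 to 19 + 4 = day 23.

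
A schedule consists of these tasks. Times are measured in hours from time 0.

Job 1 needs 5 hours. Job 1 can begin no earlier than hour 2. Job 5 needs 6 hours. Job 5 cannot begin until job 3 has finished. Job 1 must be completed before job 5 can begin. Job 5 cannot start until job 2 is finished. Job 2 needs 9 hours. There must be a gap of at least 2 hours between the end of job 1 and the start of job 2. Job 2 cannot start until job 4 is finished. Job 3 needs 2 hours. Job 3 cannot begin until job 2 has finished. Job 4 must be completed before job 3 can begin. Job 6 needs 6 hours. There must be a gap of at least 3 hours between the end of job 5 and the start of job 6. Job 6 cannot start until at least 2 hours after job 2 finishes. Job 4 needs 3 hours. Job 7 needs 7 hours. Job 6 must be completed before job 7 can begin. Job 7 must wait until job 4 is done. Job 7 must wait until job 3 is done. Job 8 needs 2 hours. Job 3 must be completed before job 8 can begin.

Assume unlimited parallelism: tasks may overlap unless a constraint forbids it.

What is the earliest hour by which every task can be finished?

Job 4 can start immediately at hour 0; it finishes at hour 3.
After its own release at hour 2, job 1 can start at hour 2 and finishes at hour 7.
Job 2 cannot start until job 1 (finishes hour 7, plus 2-hour gap → hour 9); job 4 (finishes hour 3). The controlling bound is hour 9, so job 2 finishes at 9 + 9 = hour 18.
Job 3 needs all of job 2 (finishes hour 18); job 4 (finishes hour 3). That puts its earliest start at hour 18; it finishes at 18 + 2 = hour 20.
Job 8 cannot begin until job 3 (finishes hour 20). It runs from hour 20 to 20 + 2 = hour 22.
Job 5 has to wait for job 3 (finishes hour 20); job 1 (finishes hour 7); job 2 (finishes hour 18). The latest of these is hour 20, so job 5 runs hour 20 to 20 + 6 = hour 26.
Job 6 cannot start until job 5 (finishes hour 26, plus 3-hour gap → hour 29); job 2 (finishes hour 18, plus 2-hour gap → hour 20). The controlling bound is hour 29, so job 6 finishes at 29 + 6 = hour 35.
For job 7: job 6 (finishes hour 35); job 4 (finishes hour 3); job 3 (finishes hour 20). Taking the maximum gives a start of hour 35, and it finishes at 35 + 7 = hour 42.
All tasks are finished once the last one completes. Finish times: Job 1 at 7, Job 2 at 18, Job 3 at 20, Job 4 at 3, Job 5 at 26, Job 6 at 35, Job 7 at 42, Job 8 at 22. The latest is hour 42.

42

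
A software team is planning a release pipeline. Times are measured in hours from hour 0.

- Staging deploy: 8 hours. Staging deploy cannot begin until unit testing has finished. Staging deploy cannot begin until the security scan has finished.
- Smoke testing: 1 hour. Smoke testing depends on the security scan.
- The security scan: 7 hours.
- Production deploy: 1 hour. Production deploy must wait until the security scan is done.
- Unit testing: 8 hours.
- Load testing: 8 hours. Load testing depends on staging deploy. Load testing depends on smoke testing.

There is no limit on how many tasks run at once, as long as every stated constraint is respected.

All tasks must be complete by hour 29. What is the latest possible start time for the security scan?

6

Load testing must finish by hour 29; it takes 8 hours, so it must start by 29 − 8 = hour 21.
Staging deploy has to be done before load testing (must start by hour 21). That means finishing by hour 21, i.e. starting by 21 − 8 = hour 13.
Smoke testing feeds into load testing (must start by hour 21); so smoke testing must finish by hour 21 and therefore start by hour 20.
Production deploy must finish by hour 29; it takes 1 hour, so it must start by 29 − 1 = hour 28.
The security scan must finish in time for staging deploy (must start by hour 13); smoke testing (must start by hour 20); production deploy (must start by hour 28). The tightest is hour 13, so the security scan must start by 13 − 7 = hour 6.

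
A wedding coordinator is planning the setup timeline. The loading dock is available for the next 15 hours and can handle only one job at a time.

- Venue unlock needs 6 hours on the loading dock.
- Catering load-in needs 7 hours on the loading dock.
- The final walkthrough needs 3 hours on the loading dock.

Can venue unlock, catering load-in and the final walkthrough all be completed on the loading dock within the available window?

No

Running back to back, the jobs need 6 + 7 + 3 = 16 hours on the loading dock.
Since 16 > 15, they cannot all fit.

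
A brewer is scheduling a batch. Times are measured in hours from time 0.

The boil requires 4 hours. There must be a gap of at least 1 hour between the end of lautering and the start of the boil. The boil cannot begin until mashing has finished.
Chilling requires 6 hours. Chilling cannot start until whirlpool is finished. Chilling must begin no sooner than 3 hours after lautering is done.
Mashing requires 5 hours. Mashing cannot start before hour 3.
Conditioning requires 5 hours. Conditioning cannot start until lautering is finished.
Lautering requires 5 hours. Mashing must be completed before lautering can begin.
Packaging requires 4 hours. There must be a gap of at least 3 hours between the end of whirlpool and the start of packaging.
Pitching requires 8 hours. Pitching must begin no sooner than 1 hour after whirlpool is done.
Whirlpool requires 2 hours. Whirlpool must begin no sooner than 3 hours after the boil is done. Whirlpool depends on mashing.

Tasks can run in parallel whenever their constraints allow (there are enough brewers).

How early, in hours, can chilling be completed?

29

After its own release at hour 3, mashing can start at hour 3 and finishes at hour 8.
Lautering cannot begin until mashing (finishes hour 8). It runs from hour 8 to 8 + 5 = hour 13.
The boil has to wait for lautering (finishes hour 13, plus 1-hour gap → hour 14); mashing (finishes hour 8). The latest of these is hour 14, so the boil runs hour 14 to 14 + 4 = hour 18.
Whirlpool cannot start until the boil (finishes hour 18, plus 3-hour gap → hour 21); mashing (finishes hour 8). The controlling bound is hour 21, so whirlpool finishes at 21 + 2 = hour 23.
Chilling has to wait for whirlpool (finishes hour 23); lautering (finishes hour 13, plus 3-hour gap → hour 16). The latest of these is hour 23, so chilling runs hour 23 to 23 + 6 = hour 29.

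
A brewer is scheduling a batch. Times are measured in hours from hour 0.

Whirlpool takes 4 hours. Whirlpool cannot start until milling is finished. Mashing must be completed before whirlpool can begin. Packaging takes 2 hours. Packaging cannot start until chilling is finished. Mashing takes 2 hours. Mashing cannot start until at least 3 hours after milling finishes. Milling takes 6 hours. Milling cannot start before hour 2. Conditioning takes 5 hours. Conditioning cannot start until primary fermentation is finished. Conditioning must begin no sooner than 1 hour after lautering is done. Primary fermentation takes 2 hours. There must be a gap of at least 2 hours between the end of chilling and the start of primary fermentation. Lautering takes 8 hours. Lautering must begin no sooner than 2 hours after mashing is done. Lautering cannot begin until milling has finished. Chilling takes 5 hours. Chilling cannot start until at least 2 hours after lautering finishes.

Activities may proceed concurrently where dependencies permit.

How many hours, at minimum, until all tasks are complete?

39

Milling waits on its own release at hour 2, so it starts at hour 2 and finishes at 2 + 6 = hour 8.
Mashing waits on milling (finishes hour 8, plus 3-hour gap → hour 11), so it starts at hour 11 and finishes at 11 + 2 = hour 13.
Whirlpool cannot start until milling (finishes hour 8); mashing (finishes hour 13). The controlling bound is hour 13, so whirlpool finishes at 13 + 4 = hour 17.
For lautering: mashing (finishes hour 13, plus 2-hour gap → hour 15); milling (finishes hour 8). Taking the maximum gives a start of hour 15, and it finishes at 15 + 8 = hour 23.
Chilling waits on lautering (finishes hour 23, plus 2-hour gap → hour 25), so it starts at hour 25 and finishes at 25 + 5 = hour 30.
Packaging waits on chilling (finishes hour 30), so it starts at hour 30 and finishes at 30 + 2 = hour 32.
Primary fermentation cannot begin until chilling (finishes hour 30, plus 2-hour gap → hour 32). It runs from hour 32 to 32 + 2 = hour 34.
Conditioning needs all of primary fermentation (finishes hour 34); lautering (finishes hour 23, plus 1-hour gap → hour 24). That puts its earliest start at hour 34; it finishes at 34 + 5 = hour 39.
All tasks are finished once the last one completes. Finish times: Milling at 8, Mashing at 13, Lautering at 23, Whirlpool at 17, Chilling at 30, Primary fermentation at 34, Conditioning at 39, Packaging at 32. The latest is hour 39.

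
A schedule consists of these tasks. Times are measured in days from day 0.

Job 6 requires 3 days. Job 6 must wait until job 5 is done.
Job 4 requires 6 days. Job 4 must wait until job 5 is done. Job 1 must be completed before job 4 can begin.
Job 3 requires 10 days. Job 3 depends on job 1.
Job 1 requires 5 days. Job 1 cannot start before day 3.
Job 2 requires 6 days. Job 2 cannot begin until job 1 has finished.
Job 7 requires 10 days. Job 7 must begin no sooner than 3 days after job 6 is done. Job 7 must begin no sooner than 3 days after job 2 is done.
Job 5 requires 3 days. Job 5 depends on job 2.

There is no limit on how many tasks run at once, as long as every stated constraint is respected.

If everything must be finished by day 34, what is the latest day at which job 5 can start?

Nothing follows job 4; the deadline of day 34 is its only limit. It must start by 34 − 6 = day 28.
To finish by day 34, job 7 (duration 10) must start no later than day 24.
Job 6 feeds into job 7 (must start by day 24, minus 3-day gap → day 21); so job 6 must finish by day 21 and therefore start by day 18.
Job 5 has several dependents: job 4 (must start by day 28); job 6 (must start by day 18). The earliest of those limits is day 18, so job 5 must start by 18 − 3 = day 15.

15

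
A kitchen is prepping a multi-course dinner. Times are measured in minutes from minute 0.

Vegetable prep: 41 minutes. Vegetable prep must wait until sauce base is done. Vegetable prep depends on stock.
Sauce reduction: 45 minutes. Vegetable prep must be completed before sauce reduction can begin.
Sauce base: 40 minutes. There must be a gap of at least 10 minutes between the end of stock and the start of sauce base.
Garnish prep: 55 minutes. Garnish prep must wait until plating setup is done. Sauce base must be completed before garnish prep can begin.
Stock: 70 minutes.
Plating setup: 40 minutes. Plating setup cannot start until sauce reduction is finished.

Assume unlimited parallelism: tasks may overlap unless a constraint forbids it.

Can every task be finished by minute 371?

Stock has no prerequisites, so it starts at minute 0 and finishes at minute 70.
After stock (finishes minute 70, plus 10-minute gap → minute 80), sauce base can start at minute 80 and finishes at minute 120.
For vegetable prep: sauce base (finishes minute 120); stock (finishes minute 70). Taking the maximum gives a start of minute 120, and it finishes at 120 + 41 = minute 161.
Sauce reduction waits on vegetable prep (finishes minute 161), so it starts at minute 161 and finishes at 161 + 45 = minute 206.
After sauce reduction (finishes minute 206), plating setup can start at minute 206 and finishes at minute 246.
For garnish prep: plating setup (finishes minute 246); sauce base (finishes minute 120). Taking the maximum gives a start of minute 246, and it finishes at 246 + 55 = minute 301.
Every task is finished by minute 301, which is no later than the deadline of 371, so the schedule is feasible.

Yes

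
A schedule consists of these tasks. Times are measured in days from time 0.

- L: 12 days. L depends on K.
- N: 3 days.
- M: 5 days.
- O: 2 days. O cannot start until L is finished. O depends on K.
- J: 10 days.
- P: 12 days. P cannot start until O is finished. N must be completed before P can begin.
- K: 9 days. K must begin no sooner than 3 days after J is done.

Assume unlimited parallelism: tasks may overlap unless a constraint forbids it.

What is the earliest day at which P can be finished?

N can start immediately at day 0; it finishes at day 3.
J has no prerequisites, so it starts at day 0 and finishes at day 10.
After J (finishes day 10, plus 3-day gap → day 13), K can start at day 13 and finishes at day 22.
After K (finishes day 22), L can start at day 22 and finishes at day 34.
For O: L (finishes day 34); K (finishes day 22). Taking the maximum gives a start of day 34, and it finishes at 34 + 2 = day 36.
P needs all of O (finishes day 36); N (finishes day 3). That puts its earliest start at day 36; it finishes at 36 + 12 = day 48.

48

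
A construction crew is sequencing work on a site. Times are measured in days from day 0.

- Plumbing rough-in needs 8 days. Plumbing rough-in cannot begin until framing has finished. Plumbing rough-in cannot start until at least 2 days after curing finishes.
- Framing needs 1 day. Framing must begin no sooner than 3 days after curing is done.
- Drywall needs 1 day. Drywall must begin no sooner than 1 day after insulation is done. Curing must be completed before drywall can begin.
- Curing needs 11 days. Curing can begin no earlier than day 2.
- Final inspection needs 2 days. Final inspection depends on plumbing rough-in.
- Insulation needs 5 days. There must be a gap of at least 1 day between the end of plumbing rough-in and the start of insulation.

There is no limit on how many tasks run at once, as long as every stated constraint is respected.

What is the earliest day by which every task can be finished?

33

Curing waits on its own release at day 2, so it starts at day 2 and finishes at 2 + 11 = day 13.
Framing cannot begin until curing (finishes day 13, plus 3-day gap → day 16). It runs from day 16 to 16 + 1 = day 17.
Plumbing rough-in needs all of framing (finishes day 17); curing (finishes day 13, plus 2-day gap → day 15). That puts its earliest start at day 17; it finishes at 17 + 8 = day 25.
Final inspection cannot begin until plumbing rough-in (finishes day 25). It runs from day 25 to 25 + 2 = day 27.
Insulation waits on plumbing rough-in (finishes day 25, plus 1-day gap → day 26), so it starts at day 26 and finishes at 26 + 5 = day 31.
Drywall needs all of insulation (finishes day 31, plus 1-day gap → day 32); curing (finishes day 13). That puts its earliest start at day 32; it finishes at 32 + 1 = day 33.
All tasks are finished once the last one completes. Finish times: Curing at 13, Framing at 17, Plumbing rough-in at 25, Insulation at 31, Drywall at 33, Final inspection at 27. The latest is day 33.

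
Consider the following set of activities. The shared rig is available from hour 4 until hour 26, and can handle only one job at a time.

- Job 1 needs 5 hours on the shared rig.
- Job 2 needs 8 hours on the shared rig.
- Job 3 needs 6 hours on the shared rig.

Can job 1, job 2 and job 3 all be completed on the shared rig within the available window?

Yes

The shared rig window is 26 − 4 = 22 hours.
Running back to back, the jobs need 5 + 8 + 6 = 19 hours on the shared rig.
Since 19 ≤ 22, they fit within the window.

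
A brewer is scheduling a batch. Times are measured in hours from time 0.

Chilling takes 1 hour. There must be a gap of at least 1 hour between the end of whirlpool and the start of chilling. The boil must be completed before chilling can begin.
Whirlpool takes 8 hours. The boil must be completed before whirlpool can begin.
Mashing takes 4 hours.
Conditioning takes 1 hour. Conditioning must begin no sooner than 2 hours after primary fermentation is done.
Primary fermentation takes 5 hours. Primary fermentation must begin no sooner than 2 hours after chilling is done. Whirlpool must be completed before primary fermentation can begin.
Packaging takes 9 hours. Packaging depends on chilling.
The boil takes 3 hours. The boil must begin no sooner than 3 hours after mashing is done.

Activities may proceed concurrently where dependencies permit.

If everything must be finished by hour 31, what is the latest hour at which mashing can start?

1

Conditioning must finish by hour 31; it takes 1 hour, so it must start by 31 − 1 = hour 30.
Since conditioning (must start by hour 30, minus 2-hour gap → hour 28) depends on it, primary fermentation must finish by hour 28. Backing off its 5-hour duration gives a latest start of hour 23.
Nothing follows packaging; the deadline of hour 31 is its only limit. It must start by 31 − 9 = hour 22.
For chilling: primary fermentation (must start by hour 23, minus 2-hour gap → hour 21); packaging (must start by hour 22). The most restrictive is hour 21; with a 1-hour duration, chilling must start by hour 20.
Whirlpool feeds chilling (must start by hour 20, minus 1-hour gap → hour 19); primary fermentation (must start by hour 23). Taking the minimum, whirlpool must finish by hour 19 and start by 19 − 8 = hour 11.
For the boil: whirlpool (must start by hour 11); chilling (must start by hour 20). The most restrictive is hour 11; with a 3-hour duration, the boil must start by hour 8.
Since the boil (must start by hour 8, minus 3-hour gap → hour 5) depends on it, mashing must finish by hour 5. Backing off its 4-hour duration gives a latest start of hour 1.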